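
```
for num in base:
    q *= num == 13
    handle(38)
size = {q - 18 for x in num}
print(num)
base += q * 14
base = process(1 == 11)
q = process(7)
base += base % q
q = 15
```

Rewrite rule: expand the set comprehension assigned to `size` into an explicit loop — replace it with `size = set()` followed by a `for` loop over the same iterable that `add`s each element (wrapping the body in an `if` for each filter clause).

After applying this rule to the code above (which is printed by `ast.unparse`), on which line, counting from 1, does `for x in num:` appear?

5

Transformed code:
for num in base:
    q *= num == 13
    handle(38)
size = set()
for x in num:
    size.add(q - 18)
print(num)
base += q * 14
base = process(1 == 11)
q = process(7)
base += base % q
q = 15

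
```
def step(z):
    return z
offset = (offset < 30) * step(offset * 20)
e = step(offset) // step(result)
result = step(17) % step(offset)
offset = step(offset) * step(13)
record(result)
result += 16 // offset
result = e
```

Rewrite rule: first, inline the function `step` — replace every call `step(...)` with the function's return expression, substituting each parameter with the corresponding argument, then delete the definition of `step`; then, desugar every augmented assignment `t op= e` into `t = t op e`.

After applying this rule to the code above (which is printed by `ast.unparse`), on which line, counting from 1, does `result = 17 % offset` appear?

Transformed code:
offset = (offset < 30) * (offset * 20)
e = offset // result
result = 17 % offset
offset = offset * 13
record(result)
result = result + 16 // offset
result = e

3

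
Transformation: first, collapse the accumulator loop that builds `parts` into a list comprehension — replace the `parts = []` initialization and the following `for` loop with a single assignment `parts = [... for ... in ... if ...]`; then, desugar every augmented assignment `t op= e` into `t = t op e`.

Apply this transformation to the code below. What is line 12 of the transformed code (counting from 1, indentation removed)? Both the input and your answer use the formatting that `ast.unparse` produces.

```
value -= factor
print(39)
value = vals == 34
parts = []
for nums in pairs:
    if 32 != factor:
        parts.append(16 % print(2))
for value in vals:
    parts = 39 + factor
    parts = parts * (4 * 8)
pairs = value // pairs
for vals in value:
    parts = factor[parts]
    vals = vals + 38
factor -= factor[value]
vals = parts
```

Transformed code:
value = value - factor
print(39)
value = vals == 34
parts = [16 % print(2) for nums in pairs if 32 != factor]
for value in vals:
    parts = 39 + factor
    parts = parts * (4 * 8)
pairs = value // pairs
for vals in value:
    parts = factor[parts]
    vals = vals + 38
factor = factor - factor[value]
vals = parts

factor = factor - factor[value]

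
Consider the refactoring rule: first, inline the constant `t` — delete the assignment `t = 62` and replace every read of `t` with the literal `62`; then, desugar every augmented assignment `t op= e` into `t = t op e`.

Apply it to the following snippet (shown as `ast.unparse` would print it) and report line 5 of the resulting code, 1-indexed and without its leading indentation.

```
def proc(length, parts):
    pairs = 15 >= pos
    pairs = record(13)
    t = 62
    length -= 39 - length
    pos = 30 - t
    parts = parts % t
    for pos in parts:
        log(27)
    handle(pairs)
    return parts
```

Transformed code:
def proc(length, parts):
    pairs = 15 >= pos
    pairs = record(13)
    length = length - (39 - length)
    pos = 30 - 62
    parts = parts % 62
    for pos in parts:
        log(27)
    handle(pairs)
    return parts

pos = 30 - 62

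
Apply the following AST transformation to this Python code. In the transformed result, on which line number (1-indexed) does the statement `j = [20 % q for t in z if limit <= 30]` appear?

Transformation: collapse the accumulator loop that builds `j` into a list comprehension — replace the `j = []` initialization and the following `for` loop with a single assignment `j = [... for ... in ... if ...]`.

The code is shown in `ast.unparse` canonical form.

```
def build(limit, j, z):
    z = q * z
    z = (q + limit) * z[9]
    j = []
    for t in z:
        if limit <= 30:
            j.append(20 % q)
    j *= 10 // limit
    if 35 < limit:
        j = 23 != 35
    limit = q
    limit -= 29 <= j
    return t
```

Transformed code:
def build(limit, j, z):
    z = q * z
    z = (q + limit) * z[9]
    j = [20 % q for t in z if limit <= 30]
    j *= 10 // limit
    if 35 < limit:
        j = 23 != 35
    limit = q
    limit -= 29 <= j
    return t

4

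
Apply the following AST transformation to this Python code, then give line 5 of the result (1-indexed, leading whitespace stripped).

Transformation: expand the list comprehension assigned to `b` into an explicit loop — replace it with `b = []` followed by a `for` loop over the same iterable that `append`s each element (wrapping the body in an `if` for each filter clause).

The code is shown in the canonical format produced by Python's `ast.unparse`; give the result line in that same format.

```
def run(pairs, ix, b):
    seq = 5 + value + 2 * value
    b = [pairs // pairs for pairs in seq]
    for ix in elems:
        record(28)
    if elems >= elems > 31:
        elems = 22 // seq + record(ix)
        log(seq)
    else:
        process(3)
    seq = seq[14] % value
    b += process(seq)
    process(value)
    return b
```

Transformed code:
def run(pairs, ix, b):
    seq = 5 + value + 2 * value
    b = []
    for pairs in seq:
        b.append(pairs // pairs)
    for ix in elems:
        record(28)
    if elems >= elems > 31:
        elems = 22 // seq + record(ix)
        log(seq)
    else:
        process(3)
    seq = seq[14] % value
    b += process(seq)
    process(value)
    return b

b.append(pairs // pairs)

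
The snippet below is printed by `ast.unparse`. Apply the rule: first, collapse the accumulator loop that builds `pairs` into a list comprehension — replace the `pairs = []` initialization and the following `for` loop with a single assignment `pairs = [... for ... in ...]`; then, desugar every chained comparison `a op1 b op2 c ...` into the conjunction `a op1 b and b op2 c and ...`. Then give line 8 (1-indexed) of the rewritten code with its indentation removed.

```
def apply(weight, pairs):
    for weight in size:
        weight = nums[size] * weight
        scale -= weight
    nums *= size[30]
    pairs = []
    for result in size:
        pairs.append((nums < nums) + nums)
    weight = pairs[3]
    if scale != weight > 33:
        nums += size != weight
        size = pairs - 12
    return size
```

Transformed code:
def apply(weight, pairs):
    for weight in size:
        weight = nums[size] * weight
        scale -= weight
    nums *= size[30]
    pairs = [(nums < nums) + nums for result in size]
    weight = pairs[3]
    if scale != weight and weight > 33:
        nums += size != weight
        size = pairs - 12
    return size

if scale != weight and weight > 33:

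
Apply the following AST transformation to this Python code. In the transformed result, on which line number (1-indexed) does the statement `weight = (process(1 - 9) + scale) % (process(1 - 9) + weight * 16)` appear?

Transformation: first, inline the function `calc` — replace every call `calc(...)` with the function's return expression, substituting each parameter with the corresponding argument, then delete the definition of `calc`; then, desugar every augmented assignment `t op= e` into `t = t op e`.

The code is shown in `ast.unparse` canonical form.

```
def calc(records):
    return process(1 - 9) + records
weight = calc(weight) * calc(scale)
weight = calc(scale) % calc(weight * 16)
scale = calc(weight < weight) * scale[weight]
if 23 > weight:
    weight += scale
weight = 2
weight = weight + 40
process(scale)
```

Transformed code:
weight = (process(1 - 9) + weight) * (process(1 - 9) + scale)
weight = (process(1 - 9) + scale) % (process(1 - 9) + weight * 16)
scale = (process(1 - 9) + (weight < weight)) * scale[weight]
if 23 > weight:
    weight = weight + scale
weight = 2
weight = weight + 40
process(scale)

2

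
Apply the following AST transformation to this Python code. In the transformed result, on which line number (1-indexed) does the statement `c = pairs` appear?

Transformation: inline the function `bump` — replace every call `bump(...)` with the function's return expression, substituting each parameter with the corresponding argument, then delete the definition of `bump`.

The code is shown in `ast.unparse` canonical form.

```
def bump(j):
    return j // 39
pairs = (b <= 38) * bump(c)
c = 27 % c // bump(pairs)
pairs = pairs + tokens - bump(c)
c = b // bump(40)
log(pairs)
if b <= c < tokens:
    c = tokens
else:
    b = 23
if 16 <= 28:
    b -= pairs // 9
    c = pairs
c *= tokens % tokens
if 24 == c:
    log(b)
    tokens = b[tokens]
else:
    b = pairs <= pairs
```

12

Transformed code:
pairs = (b <= 38) * (c // 39)
c = 27 % c // (pairs // 39)
pairs = pairs + tokens - c // 39
c = b // (40 // 39)
log(pairs)
if b <= c < tokens:
    c = tokens
else:
    b = 23
if 16 <= 28:
    b -= pairs // 9
    c = pairs
c *= tokens % tokens
if 24 == c:
    log(b)
    tokens = b[tokens]
else:
    b = pairs <= pairs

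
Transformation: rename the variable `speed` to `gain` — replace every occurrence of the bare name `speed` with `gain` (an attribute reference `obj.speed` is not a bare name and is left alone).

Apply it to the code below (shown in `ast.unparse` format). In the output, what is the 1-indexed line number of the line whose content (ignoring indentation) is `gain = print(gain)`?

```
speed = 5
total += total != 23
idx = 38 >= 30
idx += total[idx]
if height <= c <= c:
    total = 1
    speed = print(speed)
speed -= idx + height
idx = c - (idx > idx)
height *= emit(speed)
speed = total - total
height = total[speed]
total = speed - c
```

7

Transformed code:
gain = 5
total += total != 23
idx = 38 >= 30
idx += total[idx]
if height <= c <= c:
    total = 1
    gain = print(gain)
gain -= idx + height
idx = c - (idx > idx)
height *= emit(gain)
gain = total - total
height = total[gain]
total = gain - c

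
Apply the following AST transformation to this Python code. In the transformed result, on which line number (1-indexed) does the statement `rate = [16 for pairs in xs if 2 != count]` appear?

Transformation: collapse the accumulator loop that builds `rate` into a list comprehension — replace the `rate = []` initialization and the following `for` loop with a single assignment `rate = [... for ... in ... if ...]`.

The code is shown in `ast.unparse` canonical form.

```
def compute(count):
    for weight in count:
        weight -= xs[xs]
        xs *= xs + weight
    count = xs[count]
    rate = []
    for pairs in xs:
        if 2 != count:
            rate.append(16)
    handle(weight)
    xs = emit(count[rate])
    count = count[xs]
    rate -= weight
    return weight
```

6

Transformed code:
def compute(count):
    for weight in count:
        weight -= xs[xs]
        xs *= xs + weight
    count = xs[count]
    rate = [16 for pairs in xs if 2 != count]
    handle(weight)
    xs = emit(count[rate])
    count = count[xs]
    rate -= weight
    return weight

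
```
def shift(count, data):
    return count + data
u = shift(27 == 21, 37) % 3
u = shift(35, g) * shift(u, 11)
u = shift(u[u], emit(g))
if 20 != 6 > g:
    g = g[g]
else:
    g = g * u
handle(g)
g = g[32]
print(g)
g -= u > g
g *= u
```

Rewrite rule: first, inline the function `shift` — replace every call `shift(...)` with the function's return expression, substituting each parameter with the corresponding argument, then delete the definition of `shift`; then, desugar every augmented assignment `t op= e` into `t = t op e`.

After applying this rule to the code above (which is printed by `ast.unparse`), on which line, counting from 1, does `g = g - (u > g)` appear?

Transformed code:
u = ((27 == 21) + 37) % 3
u = (35 + g) * (u + 11)
u = u[u] + emit(g)
if 20 != 6 > g:
    g = g[g]
else:
    g = g * u
handle(g)
g = g[32]
print(g)
g = g - (u > g)
g = g * u

11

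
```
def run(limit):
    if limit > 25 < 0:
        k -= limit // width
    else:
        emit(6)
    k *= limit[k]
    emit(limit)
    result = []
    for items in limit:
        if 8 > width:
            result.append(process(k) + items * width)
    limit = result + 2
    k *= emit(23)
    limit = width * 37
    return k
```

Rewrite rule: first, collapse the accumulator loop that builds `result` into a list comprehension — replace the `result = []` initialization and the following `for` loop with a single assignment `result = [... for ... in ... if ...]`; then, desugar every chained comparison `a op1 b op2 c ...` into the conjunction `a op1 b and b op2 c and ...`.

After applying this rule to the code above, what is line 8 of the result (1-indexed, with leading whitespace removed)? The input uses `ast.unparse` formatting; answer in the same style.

result = [process(k) + items * width for items in limit if 8 > width]

Transformed code:
def run(limit):
    if limit > 25 and 25 < 0:
        k -= limit // width
    else:
        emit(6)
    k *= limit[k]
    emit(limit)
    result = [process(k) + items * width for items in limit if 8 > width]
    limit = result + 2
    k *= emit(23)
    limit = width * 37
    return k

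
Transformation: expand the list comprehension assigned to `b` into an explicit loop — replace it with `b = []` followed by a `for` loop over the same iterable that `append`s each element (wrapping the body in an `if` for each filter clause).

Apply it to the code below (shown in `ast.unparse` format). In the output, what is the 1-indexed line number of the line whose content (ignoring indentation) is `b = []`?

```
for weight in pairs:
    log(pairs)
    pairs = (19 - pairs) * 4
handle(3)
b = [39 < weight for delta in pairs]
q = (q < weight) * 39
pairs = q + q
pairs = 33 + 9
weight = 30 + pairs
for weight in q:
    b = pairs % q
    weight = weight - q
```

5

Transformed code:
for weight in pairs:
    log(pairs)
    pairs = (19 - pairs) * 4
handle(3)
b = []
for delta in pairs:
    b.append(39 < weight)
q = (q < weight) * 39
pairs = q + q
pairs = 33 + 9
weight = 30 + pairs
for weight in q:
    b = pairs % q
    weight = weight - q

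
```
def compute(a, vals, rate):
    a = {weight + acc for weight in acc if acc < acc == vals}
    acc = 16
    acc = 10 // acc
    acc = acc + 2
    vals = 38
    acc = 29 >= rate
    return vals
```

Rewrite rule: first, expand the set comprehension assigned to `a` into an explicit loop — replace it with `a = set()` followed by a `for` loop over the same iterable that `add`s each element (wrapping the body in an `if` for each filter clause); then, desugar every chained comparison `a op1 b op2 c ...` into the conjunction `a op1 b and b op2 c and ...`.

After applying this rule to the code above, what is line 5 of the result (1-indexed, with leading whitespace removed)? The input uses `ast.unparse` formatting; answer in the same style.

a.add(weight + acc)

Transformed code:
def compute(a, vals, rate):
    a = set()
    for weight in acc:
        if acc < acc and acc == vals:
            a.add(weight + acc)
    acc = 16
    acc = 10 // acc
    acc = acc + 2
    vals = 38
    acc = 29 >= rate
    return vals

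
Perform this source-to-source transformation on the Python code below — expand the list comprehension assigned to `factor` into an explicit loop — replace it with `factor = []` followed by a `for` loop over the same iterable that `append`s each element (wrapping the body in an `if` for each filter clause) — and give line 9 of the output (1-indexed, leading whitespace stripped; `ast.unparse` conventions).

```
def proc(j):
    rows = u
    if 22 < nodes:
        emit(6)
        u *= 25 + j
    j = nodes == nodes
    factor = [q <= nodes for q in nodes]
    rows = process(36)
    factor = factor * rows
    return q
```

factor.append(q <= nodes)

Transformed code:
def proc(j):
    rows = u
    if 22 < nodes:
        emit(6)
        u *= 25 + j
    j = nodes == nodes
    factor = []
    for q in nodes:
        factor.append(q <= nodes)
    rows = process(36)
    factor = factor * rows
    return q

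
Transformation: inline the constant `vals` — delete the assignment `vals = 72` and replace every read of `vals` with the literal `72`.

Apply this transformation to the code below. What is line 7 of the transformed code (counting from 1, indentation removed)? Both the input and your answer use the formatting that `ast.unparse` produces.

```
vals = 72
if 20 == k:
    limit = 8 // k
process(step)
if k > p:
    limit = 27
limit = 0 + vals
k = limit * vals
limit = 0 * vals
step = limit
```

Transformed code:
if 20 == k:
    limit = 8 // k
process(step)
if k > p:
    limit = 27
limit = 0 + 72
k = limit * 72
limit = 0 * 72
step = limit

k = limit * 72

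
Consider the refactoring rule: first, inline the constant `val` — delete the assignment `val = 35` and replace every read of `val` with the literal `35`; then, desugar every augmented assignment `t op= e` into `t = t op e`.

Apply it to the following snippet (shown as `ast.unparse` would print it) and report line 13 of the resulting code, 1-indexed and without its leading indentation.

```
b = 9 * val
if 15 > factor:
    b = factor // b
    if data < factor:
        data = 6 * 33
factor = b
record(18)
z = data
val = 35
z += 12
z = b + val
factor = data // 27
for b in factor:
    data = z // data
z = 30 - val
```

Transformed code:
b = 9 * 35
if 15 > factor:
    b = factor // b
    if data < factor:
        data = 6 * 33
factor = b
record(18)
z = data
z = z + 12
z = b + 35
factor = data // 27
for b in factor:
    data = z // data
z = 30 - 35

data = z // data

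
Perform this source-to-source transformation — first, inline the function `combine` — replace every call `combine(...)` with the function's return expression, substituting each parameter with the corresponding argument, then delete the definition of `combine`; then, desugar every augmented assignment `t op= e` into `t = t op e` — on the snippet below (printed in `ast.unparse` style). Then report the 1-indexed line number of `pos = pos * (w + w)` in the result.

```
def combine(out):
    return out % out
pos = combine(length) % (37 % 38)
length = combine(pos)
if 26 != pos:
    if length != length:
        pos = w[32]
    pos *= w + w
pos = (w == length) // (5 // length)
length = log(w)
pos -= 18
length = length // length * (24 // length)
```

Transformed code:
pos = length % length % (37 % 38)
length = pos % pos
if 26 != pos:
    if length != length:
        pos = w[32]
    pos = pos * (w + w)
pos = (w == length) // (5 // length)
length = log(w)
pos = pos - 18
length = length // length * (24 // length)

6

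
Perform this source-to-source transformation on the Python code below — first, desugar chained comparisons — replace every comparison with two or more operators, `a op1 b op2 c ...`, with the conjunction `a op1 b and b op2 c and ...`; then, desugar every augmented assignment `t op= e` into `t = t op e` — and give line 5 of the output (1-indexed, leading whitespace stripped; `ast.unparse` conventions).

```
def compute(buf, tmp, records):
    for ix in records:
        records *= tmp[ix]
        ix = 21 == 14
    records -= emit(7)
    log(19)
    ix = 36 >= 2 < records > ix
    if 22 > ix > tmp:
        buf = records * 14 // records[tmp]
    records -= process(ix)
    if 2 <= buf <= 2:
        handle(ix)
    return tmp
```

records = records - emit(7)

Transformed code:
def compute(buf, tmp, records):
    for ix in records:
        records = records * tmp[ix]
        ix = 21 == 14
    records = records - emit(7)
    log(19)
    ix = 36 >= 2 and 2 < records and (records > ix)
    if 22 > ix and ix > tmp:
        buf = records * 14 // records[tmp]
    records = records - process(ix)
    if 2 <= buf and buf <= 2:
        handle(ix)
    return tmp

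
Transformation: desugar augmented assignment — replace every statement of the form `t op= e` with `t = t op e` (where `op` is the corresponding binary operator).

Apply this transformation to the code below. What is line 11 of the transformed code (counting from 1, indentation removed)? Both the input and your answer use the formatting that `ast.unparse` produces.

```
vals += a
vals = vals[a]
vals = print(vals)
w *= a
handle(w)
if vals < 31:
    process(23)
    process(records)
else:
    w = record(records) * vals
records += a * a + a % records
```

records = records + (a * a + a % records)

Transformed code:
vals = vals + a
vals = vals[a]
vals = print(vals)
w = w * a
handle(w)
if vals < 31:
    process(23)
    process(records)
else:
    w = record(records) * vals
records = records + (a * a + a % records)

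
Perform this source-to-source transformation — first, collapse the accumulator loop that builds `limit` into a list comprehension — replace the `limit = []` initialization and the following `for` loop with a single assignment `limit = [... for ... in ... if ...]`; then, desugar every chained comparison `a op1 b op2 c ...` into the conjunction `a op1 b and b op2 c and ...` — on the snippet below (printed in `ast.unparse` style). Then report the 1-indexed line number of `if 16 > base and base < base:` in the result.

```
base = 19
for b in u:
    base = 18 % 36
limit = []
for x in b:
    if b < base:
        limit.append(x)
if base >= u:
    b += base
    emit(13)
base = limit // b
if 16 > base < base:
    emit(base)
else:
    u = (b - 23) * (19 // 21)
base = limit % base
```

9

Transformed code:
base = 19
for b in u:
    base = 18 % 36
limit = [x for x in b if b < base]
if base >= u:
    b += base
    emit(13)
base = limit // b
if 16 > base and base < base:
    emit(base)
else:
    u = (b - 23) * (19 // 21)
base = limit % base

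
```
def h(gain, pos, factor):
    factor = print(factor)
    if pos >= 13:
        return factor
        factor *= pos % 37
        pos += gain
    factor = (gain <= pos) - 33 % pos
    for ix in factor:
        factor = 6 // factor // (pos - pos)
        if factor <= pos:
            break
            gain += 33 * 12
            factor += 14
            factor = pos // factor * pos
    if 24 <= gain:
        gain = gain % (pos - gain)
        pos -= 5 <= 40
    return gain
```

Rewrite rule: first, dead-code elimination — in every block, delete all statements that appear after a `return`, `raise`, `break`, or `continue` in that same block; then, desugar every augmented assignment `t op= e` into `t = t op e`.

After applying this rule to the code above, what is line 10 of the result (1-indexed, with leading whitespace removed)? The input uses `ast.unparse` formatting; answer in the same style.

Transformed code:
def h(gain, pos, factor):
    factor = print(factor)
    if pos >= 13:
        return factor
    factor = (gain <= pos) - 33 % pos
    for ix in factor:
        factor = 6 // factor // (pos - pos)
        if factor <= pos:
            break
    if 24 <= gain:
        gain = gain % (pos - gain)
        pos = pos - (5 <= 40)
    return gain

if 24 <= gain:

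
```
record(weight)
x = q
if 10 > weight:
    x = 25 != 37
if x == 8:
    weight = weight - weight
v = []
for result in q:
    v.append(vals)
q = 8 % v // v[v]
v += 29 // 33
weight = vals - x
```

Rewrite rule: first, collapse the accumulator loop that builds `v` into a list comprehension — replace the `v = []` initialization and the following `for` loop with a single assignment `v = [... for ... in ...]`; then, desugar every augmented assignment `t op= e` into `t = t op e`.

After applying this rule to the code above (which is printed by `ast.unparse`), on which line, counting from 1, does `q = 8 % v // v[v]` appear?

8

Transformed code:
record(weight)
x = q
if 10 > weight:
    x = 25 != 37
if x == 8:
    weight = weight - weight
v = [vals for result in q]
q = 8 % v // v[v]
v = v + 29 // 33
weight = vals - x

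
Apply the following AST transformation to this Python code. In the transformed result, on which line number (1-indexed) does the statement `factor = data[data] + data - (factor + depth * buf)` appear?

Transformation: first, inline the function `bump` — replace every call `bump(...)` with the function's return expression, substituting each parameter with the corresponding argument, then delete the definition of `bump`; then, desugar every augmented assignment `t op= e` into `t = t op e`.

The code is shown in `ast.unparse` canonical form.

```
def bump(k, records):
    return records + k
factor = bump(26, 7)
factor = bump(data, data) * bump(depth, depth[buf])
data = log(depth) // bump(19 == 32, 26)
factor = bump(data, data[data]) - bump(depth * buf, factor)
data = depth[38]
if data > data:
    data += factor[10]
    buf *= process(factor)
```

4

Transformed code:
factor = 7 + 26
factor = (data + data) * (depth[buf] + depth)
data = log(depth) // (26 + (19 == 32))
factor = data[data] + data - (factor + depth * buf)
data = depth[38]
if data > data:
    data = data + factor[10]
    buf = buf * process(factor)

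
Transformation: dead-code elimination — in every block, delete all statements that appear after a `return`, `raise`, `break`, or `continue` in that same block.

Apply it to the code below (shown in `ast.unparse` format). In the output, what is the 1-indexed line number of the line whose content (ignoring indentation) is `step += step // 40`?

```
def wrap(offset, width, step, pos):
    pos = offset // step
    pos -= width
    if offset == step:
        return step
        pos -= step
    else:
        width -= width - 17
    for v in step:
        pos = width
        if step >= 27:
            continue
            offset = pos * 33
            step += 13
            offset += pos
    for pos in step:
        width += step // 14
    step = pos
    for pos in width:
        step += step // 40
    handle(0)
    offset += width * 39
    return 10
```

Transformed code:
def wrap(offset, width, step, pos):
    pos = offset // step
    pos -= width
    if offset == step:
        return step
    else:
        width -= width - 17
    for v in step:
        pos = width
        if step >= 27:
            continue
    for pos in step:
        width += step // 14
    step = pos
    for pos in width:
        step += step // 40
    handle(0)
    offset += width * 39
    return 10

16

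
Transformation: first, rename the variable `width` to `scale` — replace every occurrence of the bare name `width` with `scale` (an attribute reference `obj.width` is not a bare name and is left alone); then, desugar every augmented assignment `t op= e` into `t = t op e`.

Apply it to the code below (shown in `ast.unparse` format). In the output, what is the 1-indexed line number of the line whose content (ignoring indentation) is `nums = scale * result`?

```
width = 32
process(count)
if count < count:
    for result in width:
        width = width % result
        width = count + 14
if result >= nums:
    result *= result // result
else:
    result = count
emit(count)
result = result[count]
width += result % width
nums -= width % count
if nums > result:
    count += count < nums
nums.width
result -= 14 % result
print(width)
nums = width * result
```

Transformed code:
scale = 32
process(count)
if count < count:
    for result in scale:
        scale = scale % result
        scale = count + 14
if result >= nums:
    result = result * (result // result)
else:
    result = count
emit(count)
result = result[count]
scale = scale + result % scale
nums = nums - scale % count
if nums > result:
    count = count + (count < nums)
nums.width
result = result - 14 % result
print(scale)
nums = scale * result

20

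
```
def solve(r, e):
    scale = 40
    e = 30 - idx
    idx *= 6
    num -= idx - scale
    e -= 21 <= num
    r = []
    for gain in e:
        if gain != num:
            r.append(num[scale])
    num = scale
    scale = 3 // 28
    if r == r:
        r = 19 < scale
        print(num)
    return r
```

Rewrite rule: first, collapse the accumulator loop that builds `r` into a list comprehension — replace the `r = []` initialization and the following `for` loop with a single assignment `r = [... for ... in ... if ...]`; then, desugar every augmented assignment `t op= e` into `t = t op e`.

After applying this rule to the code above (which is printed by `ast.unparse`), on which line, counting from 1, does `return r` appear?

Transformed code:
def solve(r, e):
    scale = 40
    e = 30 - idx
    idx = idx * 6
    num = num - (idx - scale)
    e = e - (21 <= num)
    r = [num[scale] for gain in e if gain != num]
    num = scale
    scale = 3 // 28
    if r == r:
        r = 19 < scale
        print(num)
    return r

13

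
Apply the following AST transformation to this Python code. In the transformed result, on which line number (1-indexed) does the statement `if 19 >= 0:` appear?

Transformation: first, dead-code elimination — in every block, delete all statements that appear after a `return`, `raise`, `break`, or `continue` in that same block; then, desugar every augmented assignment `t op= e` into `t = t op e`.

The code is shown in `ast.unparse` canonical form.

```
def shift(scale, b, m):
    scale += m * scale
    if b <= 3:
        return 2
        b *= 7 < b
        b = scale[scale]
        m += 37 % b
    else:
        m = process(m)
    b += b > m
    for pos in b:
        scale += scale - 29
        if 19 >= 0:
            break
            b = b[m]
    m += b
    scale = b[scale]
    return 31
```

10

Transformed code:
def shift(scale, b, m):
    scale = scale + m * scale
    if b <= 3:
        return 2
    else:
        m = process(m)
    b = b + (b > m)
    for pos in b:
        scale = scale + (scale - 29)
        if 19 >= 0:
            break
    m = m + b
    scale = b[scale]
    return 31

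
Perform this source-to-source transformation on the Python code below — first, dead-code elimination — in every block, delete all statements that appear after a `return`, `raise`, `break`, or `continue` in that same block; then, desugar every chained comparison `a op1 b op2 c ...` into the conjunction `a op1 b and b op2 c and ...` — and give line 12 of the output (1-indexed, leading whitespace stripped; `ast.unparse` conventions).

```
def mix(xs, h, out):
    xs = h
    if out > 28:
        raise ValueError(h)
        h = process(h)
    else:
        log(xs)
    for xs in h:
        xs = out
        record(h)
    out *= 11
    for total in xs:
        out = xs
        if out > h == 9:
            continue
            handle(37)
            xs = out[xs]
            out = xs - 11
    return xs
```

Transformed code:
def mix(xs, h, out):
    xs = h
    if out > 28:
        raise ValueError(h)
    else:
        log(xs)
    for xs in h:
        xs = out
        record(h)
    out *= 11
    for total in xs:
        out = xs
        if out > h and h == 9:
            continue
    return xs

out = xs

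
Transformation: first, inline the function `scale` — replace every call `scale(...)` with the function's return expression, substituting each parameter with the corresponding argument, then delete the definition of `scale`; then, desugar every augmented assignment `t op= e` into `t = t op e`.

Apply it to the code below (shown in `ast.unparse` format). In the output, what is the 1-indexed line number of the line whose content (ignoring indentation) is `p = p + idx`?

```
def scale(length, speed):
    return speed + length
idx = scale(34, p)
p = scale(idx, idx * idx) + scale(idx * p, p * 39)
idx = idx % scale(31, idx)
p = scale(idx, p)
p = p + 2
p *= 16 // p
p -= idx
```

4

Transformed code:
idx = p + 34
p = idx * idx + idx + (p * 39 + idx * p)
idx = idx % (idx + 31)
p = p + idx
p = p + 2
p = p * (16 // p)
p = p - idx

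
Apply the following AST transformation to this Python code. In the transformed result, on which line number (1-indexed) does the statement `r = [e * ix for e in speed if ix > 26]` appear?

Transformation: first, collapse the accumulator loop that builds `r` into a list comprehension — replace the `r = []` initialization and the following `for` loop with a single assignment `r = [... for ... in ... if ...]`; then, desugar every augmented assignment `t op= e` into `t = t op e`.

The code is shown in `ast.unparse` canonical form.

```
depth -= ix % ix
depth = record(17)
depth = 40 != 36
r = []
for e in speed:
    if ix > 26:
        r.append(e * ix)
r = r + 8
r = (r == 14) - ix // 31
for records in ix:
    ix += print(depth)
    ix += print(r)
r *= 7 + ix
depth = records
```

Transformed code:
depth = depth - ix % ix
depth = record(17)
depth = 40 != 36
r = [e * ix for e in speed if ix > 26]
r = r + 8
r = (r == 14) - ix // 31
for records in ix:
    ix = ix + print(depth)
    ix = ix + print(r)
r = r * (7 + ix)
depth = records

4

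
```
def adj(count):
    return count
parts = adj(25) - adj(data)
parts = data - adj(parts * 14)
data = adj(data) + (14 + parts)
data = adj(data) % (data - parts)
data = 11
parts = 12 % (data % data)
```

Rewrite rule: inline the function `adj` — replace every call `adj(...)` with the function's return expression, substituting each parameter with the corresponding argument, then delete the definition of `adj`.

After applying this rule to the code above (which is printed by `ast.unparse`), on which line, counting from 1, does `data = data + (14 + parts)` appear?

3

Transformed code:
parts = 25 - data
parts = data - parts * 14
data = data + (14 + parts)
data = data % (data - parts)
data = 11
parts = 12 % (data % data)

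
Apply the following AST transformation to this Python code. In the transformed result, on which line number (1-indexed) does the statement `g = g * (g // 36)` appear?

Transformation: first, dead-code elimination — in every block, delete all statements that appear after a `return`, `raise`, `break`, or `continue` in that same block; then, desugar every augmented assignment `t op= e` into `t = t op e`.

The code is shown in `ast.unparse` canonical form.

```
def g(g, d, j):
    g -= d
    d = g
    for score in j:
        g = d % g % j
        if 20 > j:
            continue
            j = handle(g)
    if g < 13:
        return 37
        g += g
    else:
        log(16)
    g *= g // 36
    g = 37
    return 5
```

12

Transformed code:
def g(g, d, j):
    g = g - d
    d = g
    for score in j:
        g = d % g % j
        if 20 > j:
            continue
    if g < 13:
        return 37
    else:
        log(16)
    g = g * (g // 36)
    g = 37
    return 5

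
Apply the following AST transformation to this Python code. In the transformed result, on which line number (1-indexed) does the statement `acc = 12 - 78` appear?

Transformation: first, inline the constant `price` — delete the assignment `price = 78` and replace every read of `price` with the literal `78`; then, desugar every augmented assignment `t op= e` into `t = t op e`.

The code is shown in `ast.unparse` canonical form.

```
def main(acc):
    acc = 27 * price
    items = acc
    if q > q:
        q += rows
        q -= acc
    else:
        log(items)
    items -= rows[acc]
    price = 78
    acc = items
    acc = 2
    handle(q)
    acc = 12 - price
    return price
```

Transformed code:
def main(acc):
    acc = 27 * 78
    items = acc
    if q > q:
        q = q + rows
        q = q - acc
    else:
        log(items)
    items = items - rows[acc]
    acc = items
    acc = 2
    handle(q)
    acc = 12 - 78
    return 78

13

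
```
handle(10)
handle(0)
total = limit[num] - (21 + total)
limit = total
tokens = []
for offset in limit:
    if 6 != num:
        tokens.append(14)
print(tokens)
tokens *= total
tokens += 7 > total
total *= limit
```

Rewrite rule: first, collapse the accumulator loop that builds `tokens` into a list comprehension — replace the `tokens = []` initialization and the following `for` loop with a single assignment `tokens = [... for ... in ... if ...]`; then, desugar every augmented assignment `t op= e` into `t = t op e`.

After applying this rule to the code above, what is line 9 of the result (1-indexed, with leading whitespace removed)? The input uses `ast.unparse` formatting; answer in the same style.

Transformed code:
handle(10)
handle(0)
total = limit[num] - (21 + total)
limit = total
tokens = [14 for offset in limit if 6 != num]
print(tokens)
tokens = tokens * total
tokens = tokens + (7 > total)
total = total * limit

total = total * limit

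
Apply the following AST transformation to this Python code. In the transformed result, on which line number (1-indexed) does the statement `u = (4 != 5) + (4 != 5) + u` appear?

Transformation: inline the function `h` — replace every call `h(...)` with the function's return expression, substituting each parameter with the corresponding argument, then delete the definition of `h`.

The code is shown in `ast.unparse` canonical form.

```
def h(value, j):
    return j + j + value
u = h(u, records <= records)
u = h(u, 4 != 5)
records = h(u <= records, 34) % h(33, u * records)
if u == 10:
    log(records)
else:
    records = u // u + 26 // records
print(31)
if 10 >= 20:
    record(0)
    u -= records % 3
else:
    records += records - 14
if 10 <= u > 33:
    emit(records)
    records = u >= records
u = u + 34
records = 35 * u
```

2

Transformed code:
u = (records <= records) + (records <= records) + u
u = (4 != 5) + (4 != 5) + u
records = (34 + 34 + (u <= records)) % (u * records + u * records + 33)
if u == 10:
    log(records)
else:
    records = u // u + 26 // records
print(31)
if 10 >= 20:
    record(0)
    u -= records % 3
else:
    records += records - 14
if 10 <= u > 33:
    emit(records)
    records = u >= records
u = u + 34
records = 35 * u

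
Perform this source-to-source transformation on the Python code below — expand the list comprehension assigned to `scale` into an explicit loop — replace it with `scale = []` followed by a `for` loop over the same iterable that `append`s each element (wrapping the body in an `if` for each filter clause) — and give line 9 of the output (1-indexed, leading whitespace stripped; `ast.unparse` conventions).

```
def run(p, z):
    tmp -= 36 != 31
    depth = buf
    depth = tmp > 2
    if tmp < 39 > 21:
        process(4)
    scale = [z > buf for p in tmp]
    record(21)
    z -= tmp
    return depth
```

Transformed code:
def run(p, z):
    tmp -= 36 != 31
    depth = buf
    depth = tmp > 2
    if tmp < 39 > 21:
        process(4)
    scale = []
    for p in tmp:
        scale.append(z > buf)
    record(21)
    z -= tmp
    return depth

scale.append(z > buf)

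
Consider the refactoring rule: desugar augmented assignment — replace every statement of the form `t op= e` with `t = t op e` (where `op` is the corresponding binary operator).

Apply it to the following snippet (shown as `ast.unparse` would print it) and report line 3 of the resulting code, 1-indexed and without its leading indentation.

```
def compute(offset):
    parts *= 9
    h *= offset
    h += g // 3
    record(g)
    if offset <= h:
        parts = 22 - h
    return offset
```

h = h * offset

Transformed code:
def compute(offset):
    parts = parts * 9
    h = h * offset
    h = h + g // 3
    record(g)
    if offset <= h:
        parts = 22 - h
    return offset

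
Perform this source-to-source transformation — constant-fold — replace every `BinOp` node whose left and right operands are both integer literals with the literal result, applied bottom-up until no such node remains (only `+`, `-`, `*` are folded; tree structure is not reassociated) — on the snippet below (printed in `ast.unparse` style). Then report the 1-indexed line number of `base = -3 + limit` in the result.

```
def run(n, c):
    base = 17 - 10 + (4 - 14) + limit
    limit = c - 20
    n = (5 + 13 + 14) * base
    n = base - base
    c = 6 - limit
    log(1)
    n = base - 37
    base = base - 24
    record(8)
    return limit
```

2

Transformed code:
def run(n, c):
    base = -3 + limit
    limit = c - 20
    n = 32 * base
    n = base - base
    c = 6 - limit
    log(1)
    n = base - 37
    base = base - 24
    record(8)
    return limit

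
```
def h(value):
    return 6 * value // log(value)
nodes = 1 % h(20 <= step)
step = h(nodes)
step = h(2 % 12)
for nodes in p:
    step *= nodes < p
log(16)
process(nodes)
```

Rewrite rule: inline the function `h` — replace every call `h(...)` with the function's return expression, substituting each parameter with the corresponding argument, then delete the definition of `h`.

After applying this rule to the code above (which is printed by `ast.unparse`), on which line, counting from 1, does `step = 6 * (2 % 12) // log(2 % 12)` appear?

3

Transformed code:
nodes = 1 % (6 * (20 <= step) // log(20 <= step))
step = 6 * nodes // log(nodes)
step = 6 * (2 % 12) // log(2 % 12)
for nodes in p:
    step *= nodes < p
log(16)
process(nodes)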